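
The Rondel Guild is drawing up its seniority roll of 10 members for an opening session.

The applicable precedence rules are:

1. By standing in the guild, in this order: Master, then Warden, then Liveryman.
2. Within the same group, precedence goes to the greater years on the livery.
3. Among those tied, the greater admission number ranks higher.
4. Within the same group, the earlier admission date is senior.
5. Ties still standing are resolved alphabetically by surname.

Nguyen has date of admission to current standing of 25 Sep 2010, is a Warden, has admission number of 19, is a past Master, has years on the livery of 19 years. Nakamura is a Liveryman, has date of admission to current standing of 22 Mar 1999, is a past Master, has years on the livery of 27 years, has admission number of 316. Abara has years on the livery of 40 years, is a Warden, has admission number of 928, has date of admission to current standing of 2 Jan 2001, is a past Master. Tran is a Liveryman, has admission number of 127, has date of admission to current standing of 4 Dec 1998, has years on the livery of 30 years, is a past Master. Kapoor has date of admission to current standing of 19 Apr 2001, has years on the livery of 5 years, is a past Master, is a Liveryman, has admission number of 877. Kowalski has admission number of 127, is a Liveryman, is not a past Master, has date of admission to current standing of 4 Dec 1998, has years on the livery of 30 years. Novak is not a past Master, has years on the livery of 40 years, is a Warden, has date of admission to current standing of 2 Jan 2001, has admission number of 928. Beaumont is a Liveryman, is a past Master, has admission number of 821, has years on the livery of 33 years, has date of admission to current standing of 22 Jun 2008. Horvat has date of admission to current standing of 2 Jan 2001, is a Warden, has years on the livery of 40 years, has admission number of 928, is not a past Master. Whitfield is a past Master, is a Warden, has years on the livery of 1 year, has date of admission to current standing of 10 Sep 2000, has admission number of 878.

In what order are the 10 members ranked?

By standing in the guild: Abara, Horvat, Novak, Nguyen and Whitfield (Warden); then Beaumont, Kowalski, Tran, Nakamura and Kapoor (Liveryman).
Among Abara, Horvat, Novak, Nguyen and Whitfield, by years on the livery (higher first): Abara, Horvat and Novak (40 years) before Nguyen (19 years) before Whitfield (1 year).
Abara, Horvat and Novak all have admission number 928, so the next rule applies.
Abara, Horvat and Novak all have date of admission to current standing 2 Jan 2001, so the next rule applies.
Among Abara, Horvat and Novak, alphabetically by surname: Abara before Horvat before Novak.
Among Beaumont, Kowalski, Tran, Nakamura and Kapoor, by years on the livery (higher first): Beaumont (33 years) before Kowalski and Tran (30 years) before Nakamura (27 years) before Kapoor (5 years).
Kowalski and Tran both have admission number 127, so the next rule applies.
Kowalski and Tran both have date of admission to current standing 4 Dec 1998, so the next rule applies.
Among Kowalski and Tran, alphabetically by surname: Kowalski before Tran.
Full order: Abara, Horvat, Novak, Nguyen, Whitfield, Beaumont, Kowalski, Tran, Nakamura, Kapoor.

Abara, Horvat, Novak, Nguyen, Whitfield, Beaumont, Kowalski, Tran, Nakamura, Kapoor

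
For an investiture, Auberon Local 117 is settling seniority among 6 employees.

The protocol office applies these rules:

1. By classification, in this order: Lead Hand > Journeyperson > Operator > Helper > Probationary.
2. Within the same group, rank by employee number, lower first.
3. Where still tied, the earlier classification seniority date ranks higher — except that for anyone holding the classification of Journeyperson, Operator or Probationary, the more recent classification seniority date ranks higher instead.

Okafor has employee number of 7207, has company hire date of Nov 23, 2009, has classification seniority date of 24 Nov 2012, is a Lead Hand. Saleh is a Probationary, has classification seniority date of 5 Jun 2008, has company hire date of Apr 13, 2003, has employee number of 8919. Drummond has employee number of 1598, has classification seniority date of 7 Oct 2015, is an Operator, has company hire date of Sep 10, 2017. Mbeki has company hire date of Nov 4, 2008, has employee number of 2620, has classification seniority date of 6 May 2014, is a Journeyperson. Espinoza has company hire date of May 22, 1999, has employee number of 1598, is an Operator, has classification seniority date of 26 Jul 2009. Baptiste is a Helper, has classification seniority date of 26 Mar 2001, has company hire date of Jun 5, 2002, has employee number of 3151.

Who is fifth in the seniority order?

Baptiste

By classification: Okafor (Lead Hand); then Mbeki (Journeyperson); then Drummond and Espinoza (Operator); then Baptiste (Helper); then Saleh (Probationary).
Drummond and Espinoza both have employee number 1598, so the next rule applies.
Among Drummond and Espinoza, by classification seniority date (later first) (reversed rule for this group): Drummond (7 Oct 2015) before Espinoza (26 Jul 2009).
Order: Okafor, Mbeki, Drummond, Espinoza, Baptiste, Saleh.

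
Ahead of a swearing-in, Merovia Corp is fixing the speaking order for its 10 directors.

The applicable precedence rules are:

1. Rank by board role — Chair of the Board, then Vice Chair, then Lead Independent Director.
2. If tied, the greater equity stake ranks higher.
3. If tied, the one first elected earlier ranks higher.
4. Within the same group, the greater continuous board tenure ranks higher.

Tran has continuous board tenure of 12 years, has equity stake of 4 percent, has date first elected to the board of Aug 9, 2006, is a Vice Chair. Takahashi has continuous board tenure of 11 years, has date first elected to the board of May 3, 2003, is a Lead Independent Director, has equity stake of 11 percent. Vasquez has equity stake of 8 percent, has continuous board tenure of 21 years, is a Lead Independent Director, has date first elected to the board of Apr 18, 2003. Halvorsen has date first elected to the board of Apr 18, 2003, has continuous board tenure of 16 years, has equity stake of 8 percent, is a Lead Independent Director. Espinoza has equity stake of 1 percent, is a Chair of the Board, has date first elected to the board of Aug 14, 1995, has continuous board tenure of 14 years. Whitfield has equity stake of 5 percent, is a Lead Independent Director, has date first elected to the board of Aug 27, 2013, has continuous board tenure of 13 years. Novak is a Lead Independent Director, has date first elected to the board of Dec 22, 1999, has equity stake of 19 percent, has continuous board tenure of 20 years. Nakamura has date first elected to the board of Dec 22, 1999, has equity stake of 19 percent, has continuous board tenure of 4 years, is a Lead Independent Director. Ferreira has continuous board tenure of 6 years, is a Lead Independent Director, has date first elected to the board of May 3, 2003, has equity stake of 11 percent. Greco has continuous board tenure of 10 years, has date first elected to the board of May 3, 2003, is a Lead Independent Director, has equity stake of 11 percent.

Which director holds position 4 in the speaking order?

By board role: Espinoza (Chair of the Board); then Tran (Vice Chair); then Novak, Nakamura, Takahashi, Greco, Ferreira, Vasquez, Halvorsen and Whitfield (Lead Independent Director).
Among Novak, Nakamura, Takahashi, Greco, Ferreira, Vasquez, Halvorsen and Whitfield, by equity stake (higher first): Novak and Nakamura (19 percent) before Takahashi, Greco and Ferreira (11 percent) before Vasquez and Halvorsen (8 percent) before Whitfield (5 percent).
Novak and Nakamura both have date first elected to the board Dec 22, 1999, so the next rule applies.
Among Novak and Nakamura, by continuous board tenure (higher first): Novak (20 years) before Nakamura (4 years).
Takahashi, Greco and Ferreira all have date first elected to the board May 3, 2003, so the next rule applies.
Among Takahashi, Greco and Ferreira, by continuous board tenure (higher first): Takahashi (11 years) before Greco (10 years) before Ferreira (6 years).
Vasquez and Halvorsen both have date first elected to the board Apr 18, 2003, so the next rule applies.
Among Vasquez and Halvorsen, by continuous board tenure (higher first): Vasquez (21 years) before Halvorsen (16 years).
Order: Espinoza, Tran, Novak, Nakamura, Takahashi, Greco, Ferreira, Vasquez, Halvorsen, Whitfield.

Nakamura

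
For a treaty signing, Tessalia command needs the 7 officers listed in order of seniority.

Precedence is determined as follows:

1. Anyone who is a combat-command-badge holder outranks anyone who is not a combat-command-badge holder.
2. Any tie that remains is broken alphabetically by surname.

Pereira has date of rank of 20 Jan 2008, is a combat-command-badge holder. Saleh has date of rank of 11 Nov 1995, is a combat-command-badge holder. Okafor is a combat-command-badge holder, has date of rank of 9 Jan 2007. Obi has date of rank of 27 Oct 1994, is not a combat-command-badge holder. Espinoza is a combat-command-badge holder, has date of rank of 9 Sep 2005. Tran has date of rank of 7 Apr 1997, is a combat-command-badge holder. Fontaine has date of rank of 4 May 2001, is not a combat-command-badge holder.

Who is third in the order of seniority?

Pereira

By the first rule: Espinoza, Okafor, Pereira, Saleh and Tran (each a combat-command-badge holder); then Fontaine and Obi (both not a combat-command-badge holder).
Among Espinoza, Okafor, Pereira, Saleh and Tran, alphabetically by surname: Espinoza before Okafor before Pereira before Saleh before Tran.
Among Fontaine and Obi, alphabetically by surname: Fontaine before Obi.
Order: Espinoza, Okafor, Pereira, Saleh, Tran, Fontaine, Obi.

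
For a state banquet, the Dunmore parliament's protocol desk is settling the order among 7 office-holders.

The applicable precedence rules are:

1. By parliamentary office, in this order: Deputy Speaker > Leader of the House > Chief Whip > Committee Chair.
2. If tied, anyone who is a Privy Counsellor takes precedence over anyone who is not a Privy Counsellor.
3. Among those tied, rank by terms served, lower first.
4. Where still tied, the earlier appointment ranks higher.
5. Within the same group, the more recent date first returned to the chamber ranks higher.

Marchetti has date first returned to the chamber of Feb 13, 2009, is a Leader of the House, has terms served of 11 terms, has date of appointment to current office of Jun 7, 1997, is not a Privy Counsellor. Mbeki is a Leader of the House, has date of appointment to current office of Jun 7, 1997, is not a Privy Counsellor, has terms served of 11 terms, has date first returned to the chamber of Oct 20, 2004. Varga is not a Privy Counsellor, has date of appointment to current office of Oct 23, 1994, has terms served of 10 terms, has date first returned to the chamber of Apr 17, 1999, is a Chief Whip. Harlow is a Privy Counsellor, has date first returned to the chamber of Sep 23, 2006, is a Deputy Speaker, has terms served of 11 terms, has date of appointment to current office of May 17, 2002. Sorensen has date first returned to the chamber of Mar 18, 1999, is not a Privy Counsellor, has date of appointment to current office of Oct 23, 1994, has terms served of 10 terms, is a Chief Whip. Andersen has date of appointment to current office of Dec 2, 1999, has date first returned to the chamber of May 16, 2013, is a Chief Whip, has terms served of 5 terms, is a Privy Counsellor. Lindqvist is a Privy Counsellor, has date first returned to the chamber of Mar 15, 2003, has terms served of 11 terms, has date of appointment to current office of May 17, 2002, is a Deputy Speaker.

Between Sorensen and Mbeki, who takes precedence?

By parliamentary office: Harlow and Lindqvist (Deputy Speaker); then Marchetti and Mbeki (Leader of the House); then Andersen, Varga and Sorensen (Chief Whip).
Harlow and Lindqvist are each a Privy Counsellor, so the next rule applies.
Harlow and Lindqvist both have terms served 11 terms, so the next rule applies.
Harlow and Lindqvist both have date of appointment to current office May 17, 2002, so the next rule applies.
Among Harlow and Lindqvist, by date first returned to the chamber (later first): Harlow (Sep 23, 2006) before Lindqvist (Mar 15, 2003).
Marchetti and Mbeki are each not a Privy Counsellor, so the next rule applies.
Marchetti and Mbeki both have terms served 11 terms, so the next rule applies.
Marchetti and Mbeki both have date of appointment to current office Jun 7, 1997, so the next rule applies.
Among Marchetti and Mbeki, by date first returned to the chamber (later first): Marchetti (Feb 13, 2009) before Mbeki (Oct 20, 2004).
Among Andersen, Varga and Sorensen, a Privy Counsellor before not a Privy Counsellor: Andersen (a Privy Counsellor) before Varga and Sorensen (not a Privy Counsellor).
Varga and Sorensen both have terms served 10 terms, so the next rule applies.
Varga and Sorensen both have date of appointment to current office Oct 23, 1994, so the next rule applies.
Among Varga and Sorensen, by date first returned to the chamber (later first): Varga (Apr 17, 1999) before Sorensen (Mar 18, 1999).
So Mbeki takes precedence.

Mbeki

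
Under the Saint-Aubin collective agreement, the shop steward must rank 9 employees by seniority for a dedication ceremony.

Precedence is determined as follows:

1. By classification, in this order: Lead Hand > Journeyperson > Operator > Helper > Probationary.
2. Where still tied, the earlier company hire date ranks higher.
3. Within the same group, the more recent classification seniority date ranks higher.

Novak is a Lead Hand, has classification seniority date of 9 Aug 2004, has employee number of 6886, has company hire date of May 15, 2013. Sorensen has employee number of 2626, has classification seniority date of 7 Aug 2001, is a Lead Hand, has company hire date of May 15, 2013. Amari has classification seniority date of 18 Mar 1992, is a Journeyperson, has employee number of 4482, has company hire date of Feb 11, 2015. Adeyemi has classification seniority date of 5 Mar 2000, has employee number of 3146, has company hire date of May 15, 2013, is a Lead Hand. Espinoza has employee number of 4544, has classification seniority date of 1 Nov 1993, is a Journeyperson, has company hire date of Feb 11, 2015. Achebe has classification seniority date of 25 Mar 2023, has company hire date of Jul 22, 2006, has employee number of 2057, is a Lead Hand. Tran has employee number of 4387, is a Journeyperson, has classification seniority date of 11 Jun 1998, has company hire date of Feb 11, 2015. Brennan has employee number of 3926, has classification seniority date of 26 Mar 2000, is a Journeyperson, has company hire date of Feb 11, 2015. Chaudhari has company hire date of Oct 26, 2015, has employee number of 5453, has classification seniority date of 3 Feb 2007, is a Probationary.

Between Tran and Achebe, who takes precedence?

By classification: Achebe, Novak, Sorensen and Adeyemi (Lead Hand); then Brennan, Tran, Espinoza and Amari (Journeyperson); then Chaudhari (Probationary).
Among Achebe, Novak, Sorensen and Adeyemi, by company hire date (earlier first): Achebe (Jul 22, 2006) before Novak, Sorensen and Adeyemi (May 15, 2013).
Among Novak, Sorensen and Adeyemi, by classification seniority date (later first): Novak (9 Aug 2004) before Sorensen (7 Aug 2001) before Adeyemi (5 Mar 2000).
Brennan, Tran, Espinoza and Amari all have company hire date Feb 11, 2015, so the next rule applies.
Among Brennan, Tran, Espinoza and Amari, by classification seniority date (later first): Brennan (26 Mar 2000) before Tran (11 Jun 1998) before Espinoza (1 Nov 1993) before Amari (18 Mar 1992).
So Achebe takes precedence.

Achebe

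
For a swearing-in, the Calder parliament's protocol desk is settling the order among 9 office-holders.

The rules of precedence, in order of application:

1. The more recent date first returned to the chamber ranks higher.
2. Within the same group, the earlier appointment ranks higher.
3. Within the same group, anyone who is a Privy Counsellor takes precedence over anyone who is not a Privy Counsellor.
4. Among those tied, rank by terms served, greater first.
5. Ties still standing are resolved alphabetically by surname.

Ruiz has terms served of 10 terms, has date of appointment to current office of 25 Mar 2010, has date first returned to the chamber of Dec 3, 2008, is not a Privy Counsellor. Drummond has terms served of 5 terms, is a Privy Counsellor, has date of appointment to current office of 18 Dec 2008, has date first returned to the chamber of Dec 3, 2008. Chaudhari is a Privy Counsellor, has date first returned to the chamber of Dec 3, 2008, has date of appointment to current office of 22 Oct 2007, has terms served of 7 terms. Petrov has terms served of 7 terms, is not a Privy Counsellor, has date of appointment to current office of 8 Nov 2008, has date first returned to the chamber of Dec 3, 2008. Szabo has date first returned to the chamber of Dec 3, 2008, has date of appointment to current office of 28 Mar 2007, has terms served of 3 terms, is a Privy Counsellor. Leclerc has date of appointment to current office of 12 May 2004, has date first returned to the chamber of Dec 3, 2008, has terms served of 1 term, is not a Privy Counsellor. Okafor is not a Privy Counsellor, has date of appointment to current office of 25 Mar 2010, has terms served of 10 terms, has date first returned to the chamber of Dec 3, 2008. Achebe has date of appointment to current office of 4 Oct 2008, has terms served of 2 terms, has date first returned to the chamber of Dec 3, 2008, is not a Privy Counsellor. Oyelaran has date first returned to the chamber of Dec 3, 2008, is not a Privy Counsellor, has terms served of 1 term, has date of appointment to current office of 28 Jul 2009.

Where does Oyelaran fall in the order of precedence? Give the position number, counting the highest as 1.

7

By date first returned to the chamber (later first): Leclerc, Szabo, Chaudhari, Achebe, Petrov, Drummond, Oyelaran, Okafor and Ruiz (each Dec 3, 2008).
Among Leclerc, Szabo, Chaudhari, Achebe, Petrov, Drummond, Oyelaran, Okafor and Ruiz, by date of appointment to current office (earlier first): Leclerc (12 May 2004) before Szabo (28 Mar 2007) before Chaudhari (22 Oct 2007) before Achebe (4 Oct 2008) before Petrov (8 Nov 2008) before Drummond (18 Dec 2008) before Oyelaran (28 Jul 2009) before Okafor and Ruiz (25 Mar 2010).
Okafor and Ruiz are each not a Privy Counsellor, so the next rule applies.
Okafor and Ruiz both have terms served 10 terms, so the next rule applies.
Among Okafor and Ruiz, alphabetically by surname: Okafor before Ruiz.
Order: Leclerc, Szabo, Chaudhari, Achebe, Petrov, Drummond, Oyelaran, Okafor, Ruiz. So position 7.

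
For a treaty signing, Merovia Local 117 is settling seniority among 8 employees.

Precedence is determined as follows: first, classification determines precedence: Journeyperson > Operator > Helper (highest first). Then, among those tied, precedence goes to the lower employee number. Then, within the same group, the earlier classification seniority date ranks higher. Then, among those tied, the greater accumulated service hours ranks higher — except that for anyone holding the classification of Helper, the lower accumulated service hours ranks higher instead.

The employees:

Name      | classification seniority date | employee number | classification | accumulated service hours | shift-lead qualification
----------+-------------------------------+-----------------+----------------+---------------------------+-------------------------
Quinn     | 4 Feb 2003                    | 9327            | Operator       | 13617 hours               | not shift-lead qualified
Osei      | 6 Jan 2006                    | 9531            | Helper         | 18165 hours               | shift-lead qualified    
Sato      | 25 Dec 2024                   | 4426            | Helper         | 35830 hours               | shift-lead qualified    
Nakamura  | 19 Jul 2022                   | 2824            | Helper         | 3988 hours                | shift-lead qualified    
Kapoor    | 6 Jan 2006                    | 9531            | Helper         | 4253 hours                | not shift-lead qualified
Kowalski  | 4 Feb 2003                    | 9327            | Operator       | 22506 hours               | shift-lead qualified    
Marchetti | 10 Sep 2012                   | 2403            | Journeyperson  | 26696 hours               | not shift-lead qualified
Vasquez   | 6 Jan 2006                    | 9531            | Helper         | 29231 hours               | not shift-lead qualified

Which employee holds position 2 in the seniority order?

Kowalski

By classification: Marchetti (Journeyperson); then Kowalski and Quinn (Operator); then Nakamura, Sato, Kapoor, Osei and Vasquez (Helper).
Kowalski and Quinn both have employee number 9327, so the next rule applies.
Kowalski and Quinn both have classification seniority date 4 Feb 2003, so the next rule applies.
Among Kowalski and Quinn, by accumulated service hours (higher first): Kowalski (22506 hours) before Quinn (13617 hours).
Among Nakamura, Sato, Kapoor, Osei and Vasquez, by employee number (lower first): Nakamura (2824) before Sato (4426) before Kapoor, Osei and Vasquez (9531).
Kapoor, Osei and Vasquez all have classification seniority date 6 Jan 2006, so the next rule applies.
Among Kapoor, Osei and Vasquez, by accumulated service hours (lower first) (reversed rule for this group): Kapoor (4253 hours) before Osei (18165 hours) before Vasquez (29231 hours).
Order: Marchetti, Kowalski, Quinn, Nakamura, Sato, Kapoor, Osei, Vasquez.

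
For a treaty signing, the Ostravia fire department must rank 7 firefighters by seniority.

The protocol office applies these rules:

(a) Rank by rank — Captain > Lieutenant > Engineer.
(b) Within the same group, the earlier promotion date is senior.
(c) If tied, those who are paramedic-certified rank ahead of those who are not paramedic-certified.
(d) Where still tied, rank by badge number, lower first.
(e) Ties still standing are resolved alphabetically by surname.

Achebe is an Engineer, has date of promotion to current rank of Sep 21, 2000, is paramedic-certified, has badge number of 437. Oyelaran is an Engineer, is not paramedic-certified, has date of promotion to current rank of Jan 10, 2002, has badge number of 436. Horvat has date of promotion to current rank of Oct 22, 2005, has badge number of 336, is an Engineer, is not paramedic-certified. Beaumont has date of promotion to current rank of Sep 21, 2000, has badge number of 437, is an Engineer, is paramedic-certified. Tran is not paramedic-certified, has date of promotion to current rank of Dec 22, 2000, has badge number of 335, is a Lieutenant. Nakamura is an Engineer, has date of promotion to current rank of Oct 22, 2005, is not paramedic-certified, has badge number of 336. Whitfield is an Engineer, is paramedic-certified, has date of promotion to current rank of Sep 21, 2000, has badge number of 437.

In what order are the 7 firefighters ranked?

Tran, Achebe, Beaumont, Whitfield, Oyelaran, Horvat, Nakamura

By rank: Tran (Lieutenant); then Achebe, Beaumont, Whitfield, Oyelaran, Horvat and Nakamura (Engineer).
Among Achebe, Beaumont, Whitfield, Oyelaran, Horvat and Nakamura, by date of promotion to current rank (earlier first): Achebe, Beaumont and Whitfield (Sep 21, 2000) before Oyelaran (Jan 10, 2002) before Horvat and Nakamura (Oct 22, 2005).
Achebe, Beaumont and Whitfield are each paramedic-certified, so the next rule applies.
Achebe, Beaumont and Whitfield all have badge number 437, so the next rule applies.
Among Achebe, Beaumont and Whitfield, alphabetically by surname: Achebe before Beaumont before Whitfield.
Horvat and Nakamura are each not paramedic-certified, so the next rule applies.
Horvat and Nakamura both have badge number 336, so the next rule applies.
Among Horvat and Nakamura, alphabetically by surname: Horvat before Nakamura.
Full order: Tran, Achebe, Beaumont, Whitfield, Oyelaran, Horvat, Nakamura.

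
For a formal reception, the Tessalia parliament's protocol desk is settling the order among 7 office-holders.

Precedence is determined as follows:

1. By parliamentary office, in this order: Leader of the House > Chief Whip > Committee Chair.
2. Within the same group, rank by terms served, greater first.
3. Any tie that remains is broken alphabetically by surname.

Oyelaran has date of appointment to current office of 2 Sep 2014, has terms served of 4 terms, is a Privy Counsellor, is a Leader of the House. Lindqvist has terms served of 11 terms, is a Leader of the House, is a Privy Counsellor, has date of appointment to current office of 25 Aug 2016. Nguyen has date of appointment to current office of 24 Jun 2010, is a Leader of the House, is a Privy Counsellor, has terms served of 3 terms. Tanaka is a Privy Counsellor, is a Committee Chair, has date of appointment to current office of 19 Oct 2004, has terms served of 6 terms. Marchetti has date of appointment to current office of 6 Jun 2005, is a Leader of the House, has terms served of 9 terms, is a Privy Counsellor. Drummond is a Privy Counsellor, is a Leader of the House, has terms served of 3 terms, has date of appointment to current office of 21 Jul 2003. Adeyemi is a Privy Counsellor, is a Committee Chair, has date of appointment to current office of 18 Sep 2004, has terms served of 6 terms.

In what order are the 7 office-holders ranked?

By parliamentary office: Lindqvist, Marchetti, Oyelaran, Drummond and Nguyen (Leader of the House); then Adeyemi and Tanaka (Committee Chair).
Among Lindqvist, Marchetti, Oyelaran, Drummond and Nguyen, by terms served (higher first): Lindqvist (11 terms) before Marchetti (9 terms) before Oyelaran (4 terms) before Drummond and Nguyen (3 terms).
Among Drummond and Nguyen, alphabetically by surname: Drummond before Nguyen.
Adeyemi and Tanaka both have terms served 6 terms, so the next rule applies.
Among Adeyemi and Tanaka, alphabetically by surname: Adeyemi before Tanaka.
Full order: Lindqvist, Marchetti, Oyelaran, Drummond, Nguyen, Adeyemi, Tanaka.

Lindqvist, Marchetti, Oyelaran, Drummond, Nguyen, Adeyemi, Tanaka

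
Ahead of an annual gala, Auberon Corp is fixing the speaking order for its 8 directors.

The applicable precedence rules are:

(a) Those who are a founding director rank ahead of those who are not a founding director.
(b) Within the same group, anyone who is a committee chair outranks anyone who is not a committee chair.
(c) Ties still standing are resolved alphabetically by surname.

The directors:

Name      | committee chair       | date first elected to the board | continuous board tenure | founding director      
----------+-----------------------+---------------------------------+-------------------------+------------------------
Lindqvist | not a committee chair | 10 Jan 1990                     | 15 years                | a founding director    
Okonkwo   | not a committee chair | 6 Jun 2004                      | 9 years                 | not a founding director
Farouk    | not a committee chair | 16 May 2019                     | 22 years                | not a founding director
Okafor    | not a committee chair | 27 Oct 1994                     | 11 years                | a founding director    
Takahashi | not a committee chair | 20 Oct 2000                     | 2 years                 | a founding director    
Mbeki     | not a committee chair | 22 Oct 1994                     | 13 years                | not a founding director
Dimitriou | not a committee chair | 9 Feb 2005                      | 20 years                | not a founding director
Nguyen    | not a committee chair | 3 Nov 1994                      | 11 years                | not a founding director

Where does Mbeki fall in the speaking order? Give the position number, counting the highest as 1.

6

By the first rule: Lindqvist, Okafor and Takahashi (each a founding director); then Dimitriou, Farouk, Mbeki, Nguyen and Okonkwo (each not a founding director).
Lindqvist, Okafor and Takahashi are each not a committee chair, so the next rule applies.
Among Lindqvist, Okafor and Takahashi, alphabetically by surname: Lindqvist before Okafor before Takahashi.
Dimitriou, Farouk, Mbeki, Nguyen and Okonkwo are each not a committee chair, so the next rule applies.
Among Dimitriou, Farouk, Mbeki, Nguyen and Okonkwo, alphabetically by surname: Dimitriou before Farouk before Mbeki before Nguyen before Okonkwo.
Order: Lindqvist, Okafor, Takahashi, Dimitriou, Farouk, Mbeki, Nguyen, Okonkwo. So position 6.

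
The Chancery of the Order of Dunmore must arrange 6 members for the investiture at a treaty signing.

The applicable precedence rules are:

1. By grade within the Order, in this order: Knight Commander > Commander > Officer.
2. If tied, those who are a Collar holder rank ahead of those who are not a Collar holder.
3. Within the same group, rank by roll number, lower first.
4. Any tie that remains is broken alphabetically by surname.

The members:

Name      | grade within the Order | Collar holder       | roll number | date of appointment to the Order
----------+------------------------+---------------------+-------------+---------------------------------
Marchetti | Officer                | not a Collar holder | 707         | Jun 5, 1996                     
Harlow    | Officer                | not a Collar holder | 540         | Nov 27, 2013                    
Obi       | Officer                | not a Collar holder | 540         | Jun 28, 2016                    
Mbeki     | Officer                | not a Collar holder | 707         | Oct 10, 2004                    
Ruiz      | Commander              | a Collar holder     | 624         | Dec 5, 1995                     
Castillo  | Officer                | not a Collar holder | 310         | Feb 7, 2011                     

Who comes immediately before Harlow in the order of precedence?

By grade within the Order: Ruiz (Commander); then Castillo, Harlow, Obi, Marchetti and Mbeki (Officer).
Castillo, Harlow, Obi, Marchetti and Mbeki are each not a Collar holder, so the next rule applies.
Among Castillo, Harlow, Obi, Marchetti and Mbeki, by roll number (lower first): Castillo (310) before Harlow and Obi (540) before Marchetti and Mbeki (707).
Among Harlow and Obi, alphabetically by surname: Harlow before Obi.
Among Marchetti and Mbeki, alphabetically by surname: Marchetti before Mbeki.
Order: Ruiz, Castillo, Harlow, Obi, Marchetti, Mbeki.

Castillo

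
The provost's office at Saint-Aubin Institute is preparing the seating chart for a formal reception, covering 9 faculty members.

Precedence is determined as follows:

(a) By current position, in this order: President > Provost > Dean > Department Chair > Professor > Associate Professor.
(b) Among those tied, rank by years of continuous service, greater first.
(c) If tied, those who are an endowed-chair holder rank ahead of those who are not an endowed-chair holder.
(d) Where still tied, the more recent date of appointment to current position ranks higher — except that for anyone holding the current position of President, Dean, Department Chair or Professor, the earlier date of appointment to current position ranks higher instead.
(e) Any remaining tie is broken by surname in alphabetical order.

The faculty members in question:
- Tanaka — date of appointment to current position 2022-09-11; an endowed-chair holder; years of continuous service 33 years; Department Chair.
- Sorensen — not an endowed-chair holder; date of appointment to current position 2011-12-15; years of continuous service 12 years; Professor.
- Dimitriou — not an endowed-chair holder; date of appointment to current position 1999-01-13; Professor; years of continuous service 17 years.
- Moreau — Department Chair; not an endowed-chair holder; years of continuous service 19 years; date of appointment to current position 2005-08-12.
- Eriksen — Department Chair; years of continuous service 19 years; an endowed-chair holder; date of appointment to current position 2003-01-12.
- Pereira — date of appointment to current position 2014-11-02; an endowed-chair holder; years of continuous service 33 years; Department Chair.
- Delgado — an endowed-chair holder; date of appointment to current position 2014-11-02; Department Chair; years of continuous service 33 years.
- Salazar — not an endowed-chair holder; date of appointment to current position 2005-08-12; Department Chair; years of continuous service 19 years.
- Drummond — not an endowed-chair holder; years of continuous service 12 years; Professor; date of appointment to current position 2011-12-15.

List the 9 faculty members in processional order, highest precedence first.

By current position: Delgado, Pereira, Tanaka, Eriksen, Moreau and Salazar (Department Chair); then Dimitriou, Drummond and Sorensen (Professor).
Among Delgado, Pereira, Tanaka, Eriksen, Moreau and Salazar, by years of continuous service (higher first): Delgado, Pereira and Tanaka (33 years) before Eriksen, Moreau and Salazar (19 years).
Delgado, Pereira and Tanaka are each an endowed-chair holder, so the next rule applies.
Among Delgado, Pereira and Tanaka, by date of appointment to current position (earlier first) (reversed rule for this group): Delgado and Pereira (2014-11-02) before Tanaka (2022-09-11).
Among Delgado and Pereira, alphabetically by surname: Delgado before Pereira.
Among Eriksen, Moreau and Salazar, an endowed-chair holder before not an endowed-chair holder: Eriksen (an endowed-chair holder) before Moreau and Salazar (not an endowed-chair holder).
Moreau and Salazar both have date of appointment to current position 2005-08-12, so the next rule applies.
Among Moreau and Salazar, alphabetically by surname: Moreau before Salazar.
Among Dimitriou, Drummond and Sorensen, by years of continuous service (higher first): Dimitriou (17 years) before Drummond and Sorensen (12 years).
Drummond and Sorensen are each not an endowed-chair holder, so the next rule applies.
Drummond and Sorensen both have date of appointment to current position 2011-12-15, so the next rule applies.
Among Drummond and Sorensen, alphabetically by surname: Drummond before Sorensen.
Full order: Delgado, Pereira, Tanaka, Eriksen, Moreau, Salazar, Dimitriou, Drummond, Sorensen.

Delgado, Pereira, Tanaka, Eriksen, Moreau, Salazar, Dimitriou, Drummond, Sorensen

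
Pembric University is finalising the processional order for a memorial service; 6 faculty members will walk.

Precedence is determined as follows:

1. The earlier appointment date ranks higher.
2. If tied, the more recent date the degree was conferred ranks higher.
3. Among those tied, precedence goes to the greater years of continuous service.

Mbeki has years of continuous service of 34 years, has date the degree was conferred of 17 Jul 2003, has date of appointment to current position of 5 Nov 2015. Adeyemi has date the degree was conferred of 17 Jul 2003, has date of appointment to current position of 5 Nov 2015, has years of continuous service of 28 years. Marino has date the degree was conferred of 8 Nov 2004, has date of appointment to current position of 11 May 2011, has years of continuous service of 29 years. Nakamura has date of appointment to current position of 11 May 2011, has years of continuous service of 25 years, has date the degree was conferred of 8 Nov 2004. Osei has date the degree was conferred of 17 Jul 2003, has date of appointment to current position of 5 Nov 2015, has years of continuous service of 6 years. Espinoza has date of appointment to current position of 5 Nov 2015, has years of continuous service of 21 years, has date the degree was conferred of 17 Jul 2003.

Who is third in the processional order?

Mbeki

By date of appointment to current position (earlier first): Marino and Nakamura (both 11 May 2011); then Mbeki, Adeyemi, Espinoza and Osei (each 5 Nov 2015).
Marino and Nakamura both have date the degree was conferred 8 Nov 2004, so the next rule applies.
Among Marino and Nakamura, by years of continuous service (higher first): Marino (29 years) before Nakamura (25 years).
Mbeki, Adeyemi, Espinoza and Osei all have date the degree was conferred 17 Jul 2003, so the next rule applies.
Among Mbeki, Adeyemi, Espinoza and Osei, by years of continuous service (higher first): Mbeki (34 years) before Adeyemi (28 years) before Espinoza (21 years) before Osei (6 years).
Order: Marino, Nakamura, Mbeki, Adeyemi, Espinoza, Osei.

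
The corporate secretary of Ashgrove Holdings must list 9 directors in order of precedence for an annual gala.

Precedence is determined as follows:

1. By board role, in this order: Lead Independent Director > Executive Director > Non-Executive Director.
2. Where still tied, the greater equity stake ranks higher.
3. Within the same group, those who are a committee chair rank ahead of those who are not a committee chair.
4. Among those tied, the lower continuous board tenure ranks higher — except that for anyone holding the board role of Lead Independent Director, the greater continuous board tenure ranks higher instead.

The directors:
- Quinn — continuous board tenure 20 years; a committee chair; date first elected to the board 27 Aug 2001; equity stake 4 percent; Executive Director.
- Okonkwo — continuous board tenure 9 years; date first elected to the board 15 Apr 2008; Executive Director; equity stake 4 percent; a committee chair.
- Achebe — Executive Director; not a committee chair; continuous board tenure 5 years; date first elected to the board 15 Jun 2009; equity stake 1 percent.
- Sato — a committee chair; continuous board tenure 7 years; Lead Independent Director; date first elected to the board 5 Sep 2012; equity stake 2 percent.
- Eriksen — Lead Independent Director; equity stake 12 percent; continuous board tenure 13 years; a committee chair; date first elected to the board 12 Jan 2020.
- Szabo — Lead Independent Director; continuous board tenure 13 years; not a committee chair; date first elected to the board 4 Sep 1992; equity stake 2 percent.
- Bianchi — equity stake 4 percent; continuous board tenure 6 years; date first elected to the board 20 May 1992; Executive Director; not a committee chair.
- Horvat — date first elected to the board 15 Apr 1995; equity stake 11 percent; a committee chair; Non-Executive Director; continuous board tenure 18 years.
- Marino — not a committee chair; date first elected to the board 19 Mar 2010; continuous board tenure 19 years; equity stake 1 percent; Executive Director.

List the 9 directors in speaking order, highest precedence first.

Eriksen, Sato, Szabo, Okonkwo, Quinn, Bianchi, Achebe, Marino, Horvat

By board role: Eriksen, Sato and Szabo (Lead Independent Director); then Okonkwo, Quinn, Bianchi, Achebe and Marino (Executive Director); then Horvat (Non-Executive Director).
Among Eriksen, Sato and Szabo, by equity stake (higher first): Eriksen (12 percent) before Sato and Szabo (2 percent).
Among Sato and Szabo, a committee chair before not a committee chair: Sato (a committee chair) before Szabo (not a committee chair).
Among Okonkwo, Quinn, Bianchi, Achebe and Marino, by equity stake (higher first): Okonkwo, Quinn and Bianchi (4 percent) before Achebe and Marino (1 percent).
Among Okonkwo, Quinn and Bianchi, a committee chair before not a committee chair: Okonkwo and Quinn (a committee chair) before Bianchi (not a committee chair).
Among Okonkwo and Quinn, by continuous board tenure (lower first): Okonkwo (9 years) before Quinn (20 years).
Achebe and Marino are each not a committee chair, so the next rule applies.
Among Achebe and Marino, by continuous board tenure (lower first): Achebe (5 years) before Marino (19 years).
Full order: Eriksen, Sato, Szabo, Okonkwo, Quinn, Bianchi, Achebe, Marino, Horvat.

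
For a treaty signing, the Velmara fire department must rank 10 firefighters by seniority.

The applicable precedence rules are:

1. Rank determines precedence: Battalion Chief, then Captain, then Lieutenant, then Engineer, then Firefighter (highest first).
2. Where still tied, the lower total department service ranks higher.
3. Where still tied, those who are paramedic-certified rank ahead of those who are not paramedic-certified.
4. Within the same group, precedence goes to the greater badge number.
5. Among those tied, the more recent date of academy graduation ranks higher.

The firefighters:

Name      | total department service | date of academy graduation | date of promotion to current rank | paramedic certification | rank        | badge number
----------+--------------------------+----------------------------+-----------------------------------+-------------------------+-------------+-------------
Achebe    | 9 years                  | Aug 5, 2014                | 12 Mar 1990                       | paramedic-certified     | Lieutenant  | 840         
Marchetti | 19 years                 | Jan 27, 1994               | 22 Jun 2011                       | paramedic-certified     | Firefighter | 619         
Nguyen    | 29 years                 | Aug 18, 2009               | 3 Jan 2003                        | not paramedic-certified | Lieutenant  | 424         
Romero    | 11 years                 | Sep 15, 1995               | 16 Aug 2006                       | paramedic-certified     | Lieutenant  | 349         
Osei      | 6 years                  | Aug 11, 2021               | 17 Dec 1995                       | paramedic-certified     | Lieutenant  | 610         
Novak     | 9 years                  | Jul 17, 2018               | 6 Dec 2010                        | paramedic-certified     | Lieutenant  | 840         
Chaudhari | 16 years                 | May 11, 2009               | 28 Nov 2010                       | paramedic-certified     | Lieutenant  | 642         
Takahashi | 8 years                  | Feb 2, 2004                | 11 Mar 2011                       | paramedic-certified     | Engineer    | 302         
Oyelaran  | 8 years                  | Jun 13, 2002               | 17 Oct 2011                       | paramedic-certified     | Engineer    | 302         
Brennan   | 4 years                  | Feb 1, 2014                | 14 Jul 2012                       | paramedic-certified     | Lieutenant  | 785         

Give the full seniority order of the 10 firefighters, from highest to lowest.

By rank: Brennan, Osei, Novak, Achebe, Romero, Chaudhari and Nguyen (Lieutenant); then Takahashi and Oyelaran (Engineer); then Marchetti (Firefighter).
Among Brennan, Osei, Novak, Achebe, Romero, Chaudhari and Nguyen, by total department service (lower first): Brennan (4 years) before Osei (6 years) before Novak and Achebe (9 years) before Romero (11 years) before Chaudhari (16 years) before Nguyen (29 years).
Novak and Achebe are each paramedic-certified, so the next rule applies.
Novak and Achebe both have badge number 840, so the next rule applies.
Among Novak and Achebe, by date of academy graduation (later first): Novak (Jul 17, 2018) before Achebe (Aug 5, 2014).
Takahashi and Oyelaran both have total department service 8 years, so the next rule applies.
Takahashi and Oyelaran are each paramedic-certified, so the next rule applies.
Takahashi and Oyelaran both have badge number 302, so the next rule applies.
Among Takahashi and Oyelaran, by date of academy graduation (later first): Takahashi (Feb 2, 2004) before Oyelaran (Jun 13, 2002).
Full order: Brennan, Osei, Novak, Achebe, Romero, Chaudhari, Nguyen, Takahashi, Oyelaran, Marchetti.

Brennan, Osei, Novak, Achebe, Romero, Chaudhari, Nguyen, Takahashi, Oyelaran, Marchetti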